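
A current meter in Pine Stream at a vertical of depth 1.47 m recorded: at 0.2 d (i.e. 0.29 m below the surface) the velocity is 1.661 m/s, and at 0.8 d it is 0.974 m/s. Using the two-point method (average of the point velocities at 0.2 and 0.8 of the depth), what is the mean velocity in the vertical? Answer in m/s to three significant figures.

v̄ = (1.661 + 0.974) / 2 = 1.318 m/s

1.32 m/s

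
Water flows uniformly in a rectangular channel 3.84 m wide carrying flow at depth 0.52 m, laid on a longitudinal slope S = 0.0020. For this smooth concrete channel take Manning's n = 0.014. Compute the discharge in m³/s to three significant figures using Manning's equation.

3.52 m³/s

A = b·y = 3.84 × 0.52 = 1.997 m²
P = b + 2y = 3.84 + 2×0.52 = 4.880 m
R = A/P = 1.997/4.880 = 0.4092 m
Q = (1/n)·A·R^(2/3)·S^(1/2) = (1/0.014) × 1.997 × 0.4092^(2/3) × 0.0020^(1/2) = 3.516 m³/s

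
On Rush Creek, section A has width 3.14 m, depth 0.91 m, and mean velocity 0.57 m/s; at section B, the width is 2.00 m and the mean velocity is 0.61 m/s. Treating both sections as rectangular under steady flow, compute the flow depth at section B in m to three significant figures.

1.34 m

Q = A₁V₁ = (3.14×0.91) × 0.57 = 1.629 m³/s
d₂ = Q/(b₂ V₂) = 1.629/(2.00×0.61) = 1.335 m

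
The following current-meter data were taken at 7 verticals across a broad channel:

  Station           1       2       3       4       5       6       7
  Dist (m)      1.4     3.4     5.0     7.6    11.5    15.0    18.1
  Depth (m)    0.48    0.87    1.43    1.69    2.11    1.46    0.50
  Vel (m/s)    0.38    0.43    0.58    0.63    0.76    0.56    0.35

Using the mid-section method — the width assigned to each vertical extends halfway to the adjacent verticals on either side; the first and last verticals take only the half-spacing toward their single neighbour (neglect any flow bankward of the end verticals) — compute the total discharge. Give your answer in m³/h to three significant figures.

53900 m³/h

w_1 = (3.4 − 1.4)/2 = 1 m; q_1 = 0.38 × 0.48 × 1 = 0.1824 m³/s
w_2 = (5.0 − 1.4)/2 = 1.8 m; q_2 = 0.43 × 0.87 × 1.8 = 0.6734 m³/s
w_3 = (7.6 − 3.4)/2 = 2.1 m; q_3 = 0.58 × 1.43 × 2.1 = 1.742 m³/s
w_4 = (11.5 − 5.0)/2 = 3.25 m; q_4 = 0.63 × 1.69 × 3.25 = 3.460 m³/s
w_5 = (15.0 − 7.6)/2 = 3.7 m; q_5 = 0.76 × 2.11 × 3.7 = 5.933 m³/s
w_6 = (18.1 − 11.5)/2 = 3.3 m; q_6 = 0.56 × 1.46 × 3.3 = 2.698 m³/s
w_7 = (18.1 − 15.0)/2 = 1.55 m; q_7 = 0.35 × 0.50 × 1.55 = 0.2713 m³/s
Q = Σ qᵢ = 14.96 m³/s
= 14.96 × 3600 = 53860 m³/h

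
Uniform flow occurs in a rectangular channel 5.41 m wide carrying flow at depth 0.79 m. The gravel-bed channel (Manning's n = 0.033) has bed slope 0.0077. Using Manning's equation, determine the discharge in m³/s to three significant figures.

8.19 m³/s

A = b·y = 5.41 × 0.79 = 4.274 m²
P = b + 2y = 5.41 + 2×0.79 = 6.990 m
R = A/P = 4.274/6.990 = 0.6114 m
Q = (1/n)·A·R^(2/3)·S^(1/2) = (1/0.033) × 4.274 × 0.6114^(2/3) × 0.0077^(1/2) = 8.187 m³/s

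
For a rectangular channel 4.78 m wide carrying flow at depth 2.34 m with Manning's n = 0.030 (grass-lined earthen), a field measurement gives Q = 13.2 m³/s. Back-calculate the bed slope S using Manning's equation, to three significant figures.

0.00100

A = b·y = 4.78 × 2.34 = 11.19 m²
P = b + 2y = 4.78 + 2×2.34 = 9.460 m
R = A/P = 11.19/9.460 = 1.182 m
S = (Q·n / (1·A·R^(2/3)))² = (13.2×0.030 / (1×11.19×1.118))² = 0.001003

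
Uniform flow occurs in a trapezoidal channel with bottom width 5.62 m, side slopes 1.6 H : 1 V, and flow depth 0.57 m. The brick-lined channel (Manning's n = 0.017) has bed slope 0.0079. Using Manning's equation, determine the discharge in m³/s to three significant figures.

11.9 m³/s

A = (b + z·y)·y = (5.62 + 1.6×0.57)×0.57 = 3.723 m²
P = b + 2y√(1+z²) = 5.62 + 2×0.57×√(1+1.6²) = 7.771 m
R = A/P = 3.723/7.771 = 0.4791 m
Q = (1/n)·A·R^(2/3)·S^(1/2) = (1/0.017) × 3.723 × 0.4791^(2/3) × 0.0079^(1/2) = 11.92 m³/s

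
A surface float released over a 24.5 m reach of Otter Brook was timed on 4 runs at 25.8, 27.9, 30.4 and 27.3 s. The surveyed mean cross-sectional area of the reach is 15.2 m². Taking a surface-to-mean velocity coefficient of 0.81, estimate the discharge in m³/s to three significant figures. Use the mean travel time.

10.8 m³/s

t̄ = (25.8 + 27.9 + 30.4 + 27.3) / 4 = 27.85 s
v_surface = L / t̄ = 24.5 / 27.85 = 0.8797 m/s
v_mean = 0.81 × 0.8797 = 0.7126 m/s
Q = A × v_mean = 15.2 × 0.7126 = 10.83 m³/s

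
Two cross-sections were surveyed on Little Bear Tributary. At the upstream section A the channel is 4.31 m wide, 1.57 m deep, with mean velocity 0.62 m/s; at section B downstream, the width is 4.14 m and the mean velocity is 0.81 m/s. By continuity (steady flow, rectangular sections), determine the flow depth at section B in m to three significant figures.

1.25 m

Q = A₁V₁ = (4.31×1.57) × 0.62 = 4.195 m³/s
d₂ = Q/(b₂ V₂) = 4.195/(4.14×0.81) = 1.251 m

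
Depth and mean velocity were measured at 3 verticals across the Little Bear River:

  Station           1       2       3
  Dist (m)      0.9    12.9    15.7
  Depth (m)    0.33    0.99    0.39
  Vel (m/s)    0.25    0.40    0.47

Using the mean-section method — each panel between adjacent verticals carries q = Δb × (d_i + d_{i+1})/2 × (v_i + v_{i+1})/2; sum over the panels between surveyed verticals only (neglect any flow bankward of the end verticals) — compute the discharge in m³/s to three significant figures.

Panel 1-2: Δb = 12 m, d̄ = (0.33+0.99)/2 = 0.66, v̄ = (0.25+0.40)/2 = 0.325 → q = 12×0.66×0.325 = 2.574 m³/s
Panel 2-3: Δb = 2.8 m, d̄ = (0.99+0.39)/2 = 0.69, v̄ = (0.40+0.47)/2 = 0.435 → q = 2.8×0.69×0.435 = 0.8404 m³/s
Q = Σ q = 3.414 m³/s

3.41 m³/s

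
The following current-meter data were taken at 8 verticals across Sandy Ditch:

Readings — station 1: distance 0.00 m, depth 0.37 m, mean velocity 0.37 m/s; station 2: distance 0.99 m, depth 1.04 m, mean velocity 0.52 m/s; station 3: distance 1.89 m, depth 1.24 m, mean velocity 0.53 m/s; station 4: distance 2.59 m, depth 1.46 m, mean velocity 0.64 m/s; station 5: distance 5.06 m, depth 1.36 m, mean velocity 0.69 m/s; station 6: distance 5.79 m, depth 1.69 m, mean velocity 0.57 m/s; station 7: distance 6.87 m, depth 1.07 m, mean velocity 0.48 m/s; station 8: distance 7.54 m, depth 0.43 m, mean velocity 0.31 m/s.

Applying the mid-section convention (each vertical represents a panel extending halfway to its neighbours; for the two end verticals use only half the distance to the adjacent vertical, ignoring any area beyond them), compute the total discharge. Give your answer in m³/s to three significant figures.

5.45 m³/s

w_1 = (0.99 − 0.00)/2 = 0.495 m; q_1 = 0.37 × 0.37 × 0.495 = 0.06777 m³/s
w_2 = (1.89 − 0.00)/2 = 0.945 m; q_2 = 0.52 × 1.04 × 0.945 = 0.5111 m³/s
w_3 = (2.59 − 0.99)/2 = 0.8 m; q_3 = 0.53 × 1.24 × 0.8 = 0.5258 m³/s
w_4 = (5.06 − 1.89)/2 = 1.585 m; q_4 = 0.64 × 1.46 × 1.585 = 1.481 m³/s
w_5 = (5.79 − 2.59)/2 = 1.6 m; q_5 = 0.69 × 1.36 × 1.6 = 1.501 m³/s
w_6 = (6.87 − 5.06)/2 = 0.905 m; q_6 = 0.57 × 1.69 × 0.905 = 0.8718 m³/s
w_7 = (7.54 − 5.79)/2 = 0.875 m; q_7 = 0.48 × 1.07 × 0.875 = 0.4494 m³/s
w_8 = (7.54 − 6.87)/2 = 0.335 m; q_8 = 0.31 × 0.43 × 0.335 = 0.04466 m³/s
Q = Σ qᵢ = 5.453 m³/s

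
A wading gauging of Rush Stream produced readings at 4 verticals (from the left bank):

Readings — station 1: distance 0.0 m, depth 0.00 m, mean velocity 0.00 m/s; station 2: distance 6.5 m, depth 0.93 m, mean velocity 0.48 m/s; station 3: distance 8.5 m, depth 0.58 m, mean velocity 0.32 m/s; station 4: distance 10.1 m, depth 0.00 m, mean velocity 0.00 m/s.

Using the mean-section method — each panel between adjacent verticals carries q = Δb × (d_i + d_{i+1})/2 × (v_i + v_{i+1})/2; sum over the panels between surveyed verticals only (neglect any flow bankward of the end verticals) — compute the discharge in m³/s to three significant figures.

1.40 m³/s

Panel 1-2: Δb = 6.5 m, d̄ = (0.00+0.93)/2 = 0.465, v̄ = (0.00+0.48)/2 = 0.24 → q = 6.5×0.465×0.24 = 0.7254 m³/s
Panel 2-3: Δb = 2 m, d̄ = (0.93+0.58)/2 = 0.755, v̄ = (0.48+0.32)/2 = 0.4 → q = 2×0.755×0.4 = 0.6040 m³/s
Panel 3-4: Δb = 1.6 m, d̄ = (0.58+0.00)/2 = 0.29, v̄ = (0.32+0.00)/2 = 0.16 → q = 1.6×0.29×0.16 = 0.07424 m³/s
Q = Σ q = 1.404 m³/s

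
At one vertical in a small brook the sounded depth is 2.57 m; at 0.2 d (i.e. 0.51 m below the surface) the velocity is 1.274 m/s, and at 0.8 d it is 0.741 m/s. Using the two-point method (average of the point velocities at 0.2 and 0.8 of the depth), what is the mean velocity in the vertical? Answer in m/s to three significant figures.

1.01 m/s

v̄ = (1.274 + 0.741) / 2 = 1.008 m/s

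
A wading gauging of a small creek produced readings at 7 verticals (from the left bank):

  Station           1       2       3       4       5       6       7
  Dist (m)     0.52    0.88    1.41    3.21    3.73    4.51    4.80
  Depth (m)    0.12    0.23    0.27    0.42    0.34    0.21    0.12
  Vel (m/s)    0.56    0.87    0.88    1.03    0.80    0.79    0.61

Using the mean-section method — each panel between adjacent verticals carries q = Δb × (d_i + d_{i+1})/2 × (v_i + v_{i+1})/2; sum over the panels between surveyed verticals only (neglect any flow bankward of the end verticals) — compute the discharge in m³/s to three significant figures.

1.14 m³/s

Panel 1-2: Δb = 0.36 m, d̄ = (0.12+0.23)/2 = 0.175, v̄ = (0.56+0.87)/2 = 0.715 → q = 0.36×0.175×0.715 = 0.04505 m³/s
Panel 2-3: Δb = 0.53 m, d̄ = (0.23+0.27)/2 = 0.25, v̄ = (0.87+0.88)/2 = 0.875 → q = 0.53×0.25×0.875 = 0.1159 m³/s
Panel 3-4: Δb = 1.8 m, d̄ = (0.27+0.42)/2 = 0.345, v̄ = (0.88+1.03)/2 = 0.955 → q = 1.8×0.345×0.955 = 0.5931 m³/s
Panel 4-5: Δb = 0.52 m, d̄ = (0.42+0.34)/2 = 0.38, v̄ = (1.03+0.80)/2 = 0.915 → q = 0.52×0.38×0.915 = 0.1808 m³/s
Panel 5-6: Δb = 0.78 m, d̄ = (0.34+0.21)/2 = 0.275, v̄ = (0.80+0.79)/2 = 0.795 → q = 0.78×0.275×0.795 = 0.1705 m³/s
Panel 6-7: Δb = 0.29 m, d̄ = (0.21+0.12)/2 = 0.165, v̄ = (0.79+0.61)/2 = 0.7 → q = 0.29×0.165×0.7 = 0.03350 m³/s
Q = Σ q = 1.139 m³/s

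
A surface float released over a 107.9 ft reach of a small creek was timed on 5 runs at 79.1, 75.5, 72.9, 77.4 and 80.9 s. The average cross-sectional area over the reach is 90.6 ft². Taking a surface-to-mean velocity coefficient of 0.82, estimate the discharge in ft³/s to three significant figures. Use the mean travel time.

104 ft³/s

t̄ = (79.1 + 75.5 + 72.9 + 77.4 + 80.9) / 5 = 77.16 s
v_surface = L / t̄ = 107.9 / 77.16 = 1.398 ft/s
v_mean = 0.82 × 1.398 = 1.147 ft/s
Q = A × v_mean = 90.6 × 1.147 = 103.9 ft³/s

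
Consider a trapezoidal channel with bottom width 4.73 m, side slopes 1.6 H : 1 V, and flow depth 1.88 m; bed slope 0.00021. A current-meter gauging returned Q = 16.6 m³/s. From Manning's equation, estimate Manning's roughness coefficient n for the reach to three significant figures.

0.0146

A = (b + z·y)·y = (4.73 + 1.6×1.88)×1.88 = 14.55 m²
P = b + 2y√(1+z²) = 4.73 + 2×1.88×√(1+1.6²) = 11.82 m
R = A/P = 14.55/11.82 = 1.230 m
n = (1/Q)·A·R^(2/3)·S^(1/2) = (1/16.6) × 14.55 × 1.148 × 0.01449 = 0.01458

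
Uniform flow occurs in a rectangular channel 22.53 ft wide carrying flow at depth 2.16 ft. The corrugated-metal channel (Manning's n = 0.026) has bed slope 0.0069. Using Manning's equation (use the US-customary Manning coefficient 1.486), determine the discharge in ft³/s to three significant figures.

A = b·y = 22.53 × 2.16 = 48.66 ft²
P = b + 2y = 22.53 + 2×2.16 = 26.85 ft
R = A/P = 48.66/26.85 = 1.812 ft
Q = (1.486/n)·A·R^(2/3)·S^(1/2) = (1.486/0.026) × 48.66 × 1.812^(2/3) × 0.0069^(1/2) = 343.5 ft³/s

343 ft³/s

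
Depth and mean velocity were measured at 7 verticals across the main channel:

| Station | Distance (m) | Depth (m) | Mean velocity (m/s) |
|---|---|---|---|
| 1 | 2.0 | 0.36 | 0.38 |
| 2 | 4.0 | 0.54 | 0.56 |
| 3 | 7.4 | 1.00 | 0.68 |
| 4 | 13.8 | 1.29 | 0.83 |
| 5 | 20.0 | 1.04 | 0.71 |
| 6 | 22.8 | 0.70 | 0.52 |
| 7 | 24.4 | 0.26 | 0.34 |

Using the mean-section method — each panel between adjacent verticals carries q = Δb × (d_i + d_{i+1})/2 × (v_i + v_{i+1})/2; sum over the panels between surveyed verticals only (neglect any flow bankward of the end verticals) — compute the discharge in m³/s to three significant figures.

Panel 1-2: Δb = 2 m, d̄ = (0.36+0.54)/2 = 0.45, v̄ = (0.38+0.56)/2 = 0.47 → q = 2×0.45×0.47 = 0.4230 m³/s
Panel 2-3: Δb = 3.4 m, d̄ = (0.54+1.00)/2 = 0.77, v̄ = (0.56+0.68)/2 = 0.62 → q = 3.4×0.77×0.62 = 1.623 m³/s
Panel 3-4: Δb = 6.4 m, d̄ = (1.00+1.29)/2 = 1.145, v̄ = (0.68+0.83)/2 = 0.755 → q = 6.4×1.145×0.755 = 5.533 m³/s
Panel 4-5: Δb = 6.2 m, d̄ = (1.29+1.04)/2 = 1.165, v̄ = (0.83+0.71)/2 = 0.77 → q = 6.2×1.165×0.77 = 5.562 m³/s
Panel 5-6: Δb = 2.8 m, d̄ = (1.04+0.70)/2 = 0.87, v̄ = (0.71+0.52)/2 = 0.615 → q = 2.8×0.87×0.615 = 1.498 m³/s
Panel 6-7: Δb = 1.6 m, d̄ = (0.70+0.26)/2 = 0.48, v̄ = (0.52+0.34)/2 = 0.43 → q = 1.6×0.48×0.43 = 0.3302 m³/s
Q = Σ q = 14.97 m³/s

15.0 m³/s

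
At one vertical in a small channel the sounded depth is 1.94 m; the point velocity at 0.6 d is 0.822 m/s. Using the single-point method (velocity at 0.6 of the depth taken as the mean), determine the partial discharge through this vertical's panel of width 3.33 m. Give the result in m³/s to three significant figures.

5.31 m³/s

v̄ = v₀.₆ = 0.822 m/s
q = v̄ × d × w = 0.8220 × 1.94 × 3.33 = 5.310 m³/s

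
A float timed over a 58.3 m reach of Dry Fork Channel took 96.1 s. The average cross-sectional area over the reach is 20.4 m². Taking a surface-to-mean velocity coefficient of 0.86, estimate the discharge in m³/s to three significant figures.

10.6 m³/s

v_surface = L / t̄ = 58.3 / 96.1 = 0.6067 m/s
v_mean = 0.86 × 0.6067 = 0.5217 m/s
Q = A × v_mean = 20.4 × 0.5217 = 10.64 m³/s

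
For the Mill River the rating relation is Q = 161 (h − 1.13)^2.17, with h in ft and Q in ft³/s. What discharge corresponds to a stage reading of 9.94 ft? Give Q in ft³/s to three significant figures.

Q = 161 × (9.94 − 1.13)^2.17 = 161 × 8.81^2.17 = 18090 ft³/s

18100 ft³/s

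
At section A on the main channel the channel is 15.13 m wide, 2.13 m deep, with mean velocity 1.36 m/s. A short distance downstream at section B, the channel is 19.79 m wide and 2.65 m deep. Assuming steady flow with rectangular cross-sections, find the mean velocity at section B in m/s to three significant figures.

0.836 m/s

Q = A₁V₁ = (15.13×2.13) × 1.36 = 43.83 m³/s
A₂ = 19.79 × 2.65 = 52.44 m²
V₂ = Q/A₂ = 43.83/52.44 = 0.8357 m/s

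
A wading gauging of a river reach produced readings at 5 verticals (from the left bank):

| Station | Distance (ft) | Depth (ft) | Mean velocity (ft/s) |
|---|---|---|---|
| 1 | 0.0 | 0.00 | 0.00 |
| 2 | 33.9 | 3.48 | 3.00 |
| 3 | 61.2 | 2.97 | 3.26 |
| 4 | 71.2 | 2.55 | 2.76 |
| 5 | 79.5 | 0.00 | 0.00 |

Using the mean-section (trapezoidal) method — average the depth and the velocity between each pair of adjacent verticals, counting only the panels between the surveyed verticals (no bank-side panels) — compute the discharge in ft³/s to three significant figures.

462 ft³/s

Panel 1-2: Δb = 33.9 ft, d̄ = (0.00+3.48)/2 = 1.74, v̄ = (0.00+3.00)/2 = 1.5 → q = 33.9×1.74×1.5 = 88.48 ft³/s
Panel 2-3: Δb = 27.3 ft, d̄ = (3.48+2.97)/2 = 3.225, v̄ = (3.00+3.26)/2 = 3.13 → q = 27.3×3.225×3.13 = 275.6 ft³/s
Panel 3-4: Δb = 10 ft, d̄ = (2.97+2.55)/2 = 2.76, v̄ = (3.26+2.76)/2 = 3.01 → q = 10×2.76×3.01 = 83.08 ft³/s
Panel 4-5: Δb = 8.3 ft, d̄ = (2.55+0.00)/2 = 1.275, v̄ = (2.76+0.00)/2 = 1.38 → q = 8.3×1.275×1.38 = 14.60 ft³/s
Q = Σ q = 461.7 ft³/s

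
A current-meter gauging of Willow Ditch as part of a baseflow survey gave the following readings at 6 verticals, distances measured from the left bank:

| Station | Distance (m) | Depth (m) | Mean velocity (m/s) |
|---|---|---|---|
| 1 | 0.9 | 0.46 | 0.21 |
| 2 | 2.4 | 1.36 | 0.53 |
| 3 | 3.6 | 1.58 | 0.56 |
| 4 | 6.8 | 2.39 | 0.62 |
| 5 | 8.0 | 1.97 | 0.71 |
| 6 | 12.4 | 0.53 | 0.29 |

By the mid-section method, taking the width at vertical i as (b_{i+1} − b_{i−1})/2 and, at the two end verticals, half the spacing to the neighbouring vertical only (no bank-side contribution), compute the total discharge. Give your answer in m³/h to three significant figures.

37800 m³/h

w_1 = (2.4 − 0.9)/2 = 0.75 m; q_1 = 0.21 × 0.46 × 0.75 = 0.07245 m³/s
w_2 = (3.6 − 0.9)/2 = 1.35 m; q_2 = 0.53 × 1.36 × 1.35 = 0.9731 m³/s
w_3 = (6.8 − 2.4)/2 = 2.2 m; q_3 = 0.56 × 1.58 × 2.2 = 1.947 m³/s
w_4 = (8.0 − 3.6)/2 = 2.2 m; q_4 = 0.62 × 2.39 × 2.2 = 3.260 m³/s
w_5 = (12.4 − 6.8)/2 = 2.8 m; q_5 = 0.71 × 1.97 × 2.8 = 3.916 m³/s
w_6 = (12.4 − 8.0)/2 = 2.2 m; q_6 = 0.29 × 0.53 × 2.2 = 0.3381 m³/s
Q = Σ qᵢ = 10.51 m³/s
= 10.51 × 3600 = 37820 m³/h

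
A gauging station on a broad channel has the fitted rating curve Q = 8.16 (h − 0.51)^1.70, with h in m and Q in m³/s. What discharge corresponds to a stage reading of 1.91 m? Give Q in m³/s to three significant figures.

Q = 8.16 × (1.91 − 0.51)^1.70 = 8.16 × 1.4^1.70 = 14.46 m³/s

14.5 m³/s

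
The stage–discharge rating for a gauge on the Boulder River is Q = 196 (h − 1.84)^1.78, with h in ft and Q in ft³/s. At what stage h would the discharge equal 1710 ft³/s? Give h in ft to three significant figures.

h − h₀ = (Q/C)^(1/b) = (1710/196)^(1/1.78) = 3.377 ft
h = 1.84 + 3.377 = 5.217 ft

5.22 ft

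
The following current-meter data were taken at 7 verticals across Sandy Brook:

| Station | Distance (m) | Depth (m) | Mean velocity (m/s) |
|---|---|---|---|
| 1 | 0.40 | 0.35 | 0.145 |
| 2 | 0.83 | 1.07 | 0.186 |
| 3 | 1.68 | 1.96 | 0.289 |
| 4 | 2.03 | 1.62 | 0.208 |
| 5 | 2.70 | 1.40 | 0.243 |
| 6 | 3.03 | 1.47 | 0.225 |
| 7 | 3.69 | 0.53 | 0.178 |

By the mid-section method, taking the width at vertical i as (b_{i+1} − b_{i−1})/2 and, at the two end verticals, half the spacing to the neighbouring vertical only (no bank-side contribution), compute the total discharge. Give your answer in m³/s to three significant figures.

1.01 m³/s

w_1 = (0.83 − 0.40)/2 = 0.215 m; q_1 = 0.145 × 0.35 × 0.215 = 0.01091 m³/s
w_2 = (1.68 − 0.40)/2 = 0.64 m; q_2 = 0.186 × 1.07 × 0.64 = 0.1274 m³/s
w_3 = (2.03 − 0.83)/2 = 0.6 m; q_3 = 0.289 × 1.96 × 0.6 = 0.3399 m³/s
w_4 = (2.70 − 1.68)/2 = 0.51 m; q_4 = 0.208 × 1.62 × 0.51 = 0.1718 m³/s
w_5 = (3.03 − 2.03)/2 = 0.5 m; q_5 = 0.243 × 1.40 × 0.5 = 0.1701 m³/s
w_6 = (3.69 − 2.70)/2 = 0.495 m; q_6 = 0.225 × 1.47 × 0.495 = 0.1637 m³/s
w_7 = (3.69 − 3.03)/2 = 0.33 m; q_7 = 0.178 × 0.53 × 0.33 = 0.03113 m³/s
Q = Σ qᵢ = 1.015 m³/s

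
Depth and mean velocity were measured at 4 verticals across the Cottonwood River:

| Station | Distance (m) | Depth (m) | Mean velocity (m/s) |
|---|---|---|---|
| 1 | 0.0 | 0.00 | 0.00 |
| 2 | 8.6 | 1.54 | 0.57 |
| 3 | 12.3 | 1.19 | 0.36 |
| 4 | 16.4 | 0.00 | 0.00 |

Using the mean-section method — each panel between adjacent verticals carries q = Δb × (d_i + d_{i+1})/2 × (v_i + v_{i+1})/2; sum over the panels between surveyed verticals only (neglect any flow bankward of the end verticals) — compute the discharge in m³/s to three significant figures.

4.67 m³/s

Panel 1-2: Δb = 8.6 m, d̄ = (0.00+1.54)/2 = 0.77, v̄ = (0.00+0.57)/2 = 0.285 → q = 8.6×0.77×0.285 = 1.887 m³/s
Panel 2-3: Δb = 3.7 m, d̄ = (1.54+1.19)/2 = 1.365, v̄ = (0.57+0.36)/2 = 0.465 → q = 3.7×1.365×0.465 = 2.348 m³/s
Panel 3-4: Δb = 4.1 m, d̄ = (1.19+0.00)/2 = 0.595, v̄ = (0.36+0.00)/2 = 0.18 → q = 4.1×0.595×0.18 = 0.4391 m³/s
Q = Σ q = 4.675 m³/s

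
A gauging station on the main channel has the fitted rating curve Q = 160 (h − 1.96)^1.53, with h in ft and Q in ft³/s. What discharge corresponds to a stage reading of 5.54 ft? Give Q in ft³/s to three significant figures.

1130 ft³/s

Q = 160 × (5.54 − 1.96)^1.53 = 160 × 3.58^1.53 = 1126 ft³/s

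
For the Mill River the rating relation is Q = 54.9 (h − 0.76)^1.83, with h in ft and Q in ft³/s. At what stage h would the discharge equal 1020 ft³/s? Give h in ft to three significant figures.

h − h₀ = (Q/C)^(1/b) = (1020/54.9)^(1/1.83) = 4.937 ft
h = 0.76 + 4.937 = 5.697 ft

5.70 ft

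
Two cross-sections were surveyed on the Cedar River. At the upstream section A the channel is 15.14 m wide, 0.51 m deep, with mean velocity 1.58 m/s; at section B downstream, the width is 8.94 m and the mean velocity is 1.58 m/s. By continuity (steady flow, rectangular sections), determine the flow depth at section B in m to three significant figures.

Q = A₁V₁ = (15.14×0.51) × 1.58 = 12.20 m³/s
d₂ = Q/(b₂ V₂) = 12.20/(8.94×1.58) = 0.8637 m

0.864 m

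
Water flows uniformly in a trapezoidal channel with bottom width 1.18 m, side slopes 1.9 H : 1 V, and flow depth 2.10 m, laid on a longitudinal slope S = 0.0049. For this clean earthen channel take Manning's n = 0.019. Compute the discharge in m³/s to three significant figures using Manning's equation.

A = (b + z·y)·y = (1.18 + 1.9×2.10)×2.10 = 10.86 m²
P = b + 2y√(1+z²) = 1.18 + 2×2.10×√(1+1.9²) = 10.20 m
R = A/P = 10.86/10.20 = 1.065 m
Q = (1/n)·A·R^(2/3)·S^(1/2) = (1/0.019) × 10.86 × 1.065^(2/3) × 0.0049^(1/2) = 41.71 m³/s

41.7 m³/s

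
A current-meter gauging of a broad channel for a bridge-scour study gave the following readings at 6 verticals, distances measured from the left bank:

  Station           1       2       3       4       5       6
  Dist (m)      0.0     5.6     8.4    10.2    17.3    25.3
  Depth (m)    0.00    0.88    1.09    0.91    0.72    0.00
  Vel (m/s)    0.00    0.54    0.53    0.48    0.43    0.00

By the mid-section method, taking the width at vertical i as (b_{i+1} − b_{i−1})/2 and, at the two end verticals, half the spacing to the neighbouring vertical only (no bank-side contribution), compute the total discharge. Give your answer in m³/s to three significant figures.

w_2 = (8.4 − 0.0)/2 = 4.2 m; q_2 = 0.54 × 0.88 × 4.2 = 1.996 m³/s
w_3 = (10.2 − 5.6)/2 = 2.3 m; q_3 = 0.53 × 1.09 × 2.3 = 1.329 m³/s
w_4 = (17.3 − 8.4)/2 = 4.45 m; q_4 = 0.48 × 0.91 × 4.45 = 1.944 m³/s
w_5 = (25.3 − 10.2)/2 = 7.55 m; q_5 = 0.43 × 0.72 × 7.55 = 2.337 m³/s
Stations 1, 6 contribute zero (depth or velocity is 0).
Q = Σ qᵢ = 7.606 m³/s

7.61 m³/s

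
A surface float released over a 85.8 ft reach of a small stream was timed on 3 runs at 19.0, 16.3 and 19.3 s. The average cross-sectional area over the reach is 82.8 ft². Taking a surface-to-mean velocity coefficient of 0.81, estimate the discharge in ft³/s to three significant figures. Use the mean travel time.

316 ft³/s

t̄ = (19.0 + 16.3 + 19.3) / 3 = 18.2 s
v_surface = L / t̄ = 85.8 / 18.2 = 4.714 ft/s
v_mean = 0.81 × 4.714 = 3.819 ft/s
Q = A × v_mean = 82.8 × 3.819 = 316.2 ft³/s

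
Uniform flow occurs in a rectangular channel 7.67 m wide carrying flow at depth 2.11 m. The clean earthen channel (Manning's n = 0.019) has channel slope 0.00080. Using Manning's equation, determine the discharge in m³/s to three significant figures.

A = b·y = 7.67 × 2.11 = 16.18 m²
P = b + 2y = 7.67 + 2×2.11 = 11.89 m
R = A/P = 16.18/11.89 = 1.361 m
Q = (1/n)·A·R^(2/3)·S^(1/2) = (1/0.019) × 16.18 × 1.361^(2/3) × 0.00080^(1/2) = 29.59 m³/s

29.6 m³/s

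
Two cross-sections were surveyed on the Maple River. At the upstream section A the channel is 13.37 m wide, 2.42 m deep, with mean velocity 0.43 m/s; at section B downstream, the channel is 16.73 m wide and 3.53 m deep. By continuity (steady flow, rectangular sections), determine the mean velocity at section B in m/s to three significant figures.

Q = A₁V₁ = (13.37×2.42) × 0.43 = 13.91 m³/s
A₂ = 16.73 × 3.53 = 59.06 m²
V₂ = Q/A₂ = 13.91/59.06 = 0.2356 m/s

0.236 m/s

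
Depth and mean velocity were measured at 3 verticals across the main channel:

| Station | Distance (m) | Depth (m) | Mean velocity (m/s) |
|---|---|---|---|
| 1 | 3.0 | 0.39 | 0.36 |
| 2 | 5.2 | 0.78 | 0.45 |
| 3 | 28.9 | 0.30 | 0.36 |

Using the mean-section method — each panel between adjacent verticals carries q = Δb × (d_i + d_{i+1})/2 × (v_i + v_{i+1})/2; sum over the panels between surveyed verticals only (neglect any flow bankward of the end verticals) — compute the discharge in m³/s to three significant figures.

Panel 1-2: Δb = 2.2 m, d̄ = (0.39+0.78)/2 = 0.585, v̄ = (0.36+0.45)/2 = 0.405 → q = 2.2×0.585×0.405 = 0.5212 m³/s
Panel 2-3: Δb = 23.7 m, d̄ = (0.78+0.30)/2 = 0.54, v̄ = (0.45+0.36)/2 = 0.405 → q = 23.7×0.54×0.405 = 5.183 m³/s
Q = Σ q = 5.704 m³/s

5.70 m³/s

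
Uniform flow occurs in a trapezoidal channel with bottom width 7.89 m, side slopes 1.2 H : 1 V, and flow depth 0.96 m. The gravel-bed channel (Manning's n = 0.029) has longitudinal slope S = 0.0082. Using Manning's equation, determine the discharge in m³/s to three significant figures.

A = (b + z·y)·y = (7.89 + 1.2×0.96)×0.96 = 8.680 m²
P = b + 2y√(1+z²) = 7.89 + 2×0.96×√(1+1.2²) = 10.89 m
R = A/P = 8.680/10.89 = 0.7972 m
Q = (1/n)·A·R^(2/3)·S^(1/2) = (1/0.029) × 8.680 × 0.7972^(2/3) × 0.0082^(1/2) = 23.30 m³/s

23.3 m³/s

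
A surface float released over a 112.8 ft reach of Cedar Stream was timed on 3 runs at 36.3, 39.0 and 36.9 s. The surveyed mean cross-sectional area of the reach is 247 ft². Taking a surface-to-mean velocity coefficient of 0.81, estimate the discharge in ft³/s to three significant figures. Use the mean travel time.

603 ft³/s

t̄ = (36.3 + 39.0 + 36.9) / 3 = 37.4 s
v_surface = L / t̄ = 112.8 / 37.4 = 3.016 ft/s
v_mean = 0.81 × 3.016 = 2.443 ft/s
Q = A × v_mean = 247 × 2.443 = 603.4 ft³/s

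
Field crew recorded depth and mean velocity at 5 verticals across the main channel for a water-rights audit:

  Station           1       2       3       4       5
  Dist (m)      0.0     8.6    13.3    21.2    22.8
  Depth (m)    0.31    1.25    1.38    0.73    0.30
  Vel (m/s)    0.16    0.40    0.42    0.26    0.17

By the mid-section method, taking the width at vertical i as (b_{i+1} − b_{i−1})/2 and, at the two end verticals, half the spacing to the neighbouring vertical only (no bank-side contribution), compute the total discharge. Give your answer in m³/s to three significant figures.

w_1 = (8.6 − 0.0)/2 = 4.3 m; q_1 = 0.16 × 0.31 × 4.3 = 0.2133 m³/s
w_2 = (13.3 − 0.0)/2 = 6.65 m; q_2 = 0.40 × 1.25 × 6.65 = 3.325 m³/s
w_3 = (21.2 − 8.6)/2 = 6.3 m; q_3 = 0.42 × 1.38 × 6.3 = 3.651 m³/s
w_4 = (22.8 − 13.3)/2 = 4.75 m; q_4 = 0.26 × 0.73 × 4.75 = 0.9016 m³/s
w_5 = (22.8 − 21.2)/2 = 0.8 m; q_5 = 0.17 × 0.30 × 0.8 = 0.04080 m³/s
Q = Σ qᵢ = 8.132 m³/s

8.13 m³/s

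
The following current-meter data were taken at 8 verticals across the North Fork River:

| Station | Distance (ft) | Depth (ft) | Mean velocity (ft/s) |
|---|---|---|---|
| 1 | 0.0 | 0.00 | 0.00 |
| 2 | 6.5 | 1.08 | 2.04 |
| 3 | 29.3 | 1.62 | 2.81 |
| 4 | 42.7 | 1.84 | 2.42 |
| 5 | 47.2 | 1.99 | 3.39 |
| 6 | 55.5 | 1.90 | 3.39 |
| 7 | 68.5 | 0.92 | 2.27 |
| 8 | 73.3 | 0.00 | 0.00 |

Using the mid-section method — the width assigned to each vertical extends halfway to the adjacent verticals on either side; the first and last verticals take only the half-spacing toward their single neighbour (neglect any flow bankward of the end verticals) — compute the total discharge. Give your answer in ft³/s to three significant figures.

285 ft³/s

w_2 = (29.3 − 0.0)/2 = 14.65 ft; q_2 = 2.04 × 1.08 × 14.65 = 32.28 ft³/s
w_3 = (42.7 − 6.5)/2 = 18.1 ft; q_3 = 2.81 × 1.62 × 18.1 = 82.39 ft³/s
w_4 = (47.2 − 29.3)/2 = 8.95 ft; q_4 = 2.42 × 1.84 × 8.95 = 39.85 ft³/s
w_5 = (55.5 − 42.7)/2 = 6.4 ft; q_5 = 3.39 × 1.99 × 6.4 = 43.18 ft³/s
w_6 = (68.5 − 47.2)/2 = 10.65 ft; q_6 = 3.39 × 1.90 × 10.65 = 68.60 ft³/s
w_7 = (73.3 − 55.5)/2 = 8.9 ft; q_7 = 2.27 × 0.92 × 8.9 = 18.59 ft³/s
Stations 1, 8 contribute zero (depth or velocity is 0).
Q = Σ qᵢ = 284.9 ft³/s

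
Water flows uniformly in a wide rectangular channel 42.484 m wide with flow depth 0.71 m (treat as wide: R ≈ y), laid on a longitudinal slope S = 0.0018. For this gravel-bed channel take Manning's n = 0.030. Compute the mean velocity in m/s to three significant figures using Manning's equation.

A = b·y = 42.484 × 0.71 = 30.16 m²
Wide channel: R ≈ y = 0.71 m
Q = (1/n)·A·R^(2/3)·S^(1/2) = (1/0.030) × 30.16 × 0.7100^(2/3) × 0.0018^(1/2) = 33.95 m³/s
V = Q/A = 33.95/30.16 = 1.126 m/s

1.13 m/s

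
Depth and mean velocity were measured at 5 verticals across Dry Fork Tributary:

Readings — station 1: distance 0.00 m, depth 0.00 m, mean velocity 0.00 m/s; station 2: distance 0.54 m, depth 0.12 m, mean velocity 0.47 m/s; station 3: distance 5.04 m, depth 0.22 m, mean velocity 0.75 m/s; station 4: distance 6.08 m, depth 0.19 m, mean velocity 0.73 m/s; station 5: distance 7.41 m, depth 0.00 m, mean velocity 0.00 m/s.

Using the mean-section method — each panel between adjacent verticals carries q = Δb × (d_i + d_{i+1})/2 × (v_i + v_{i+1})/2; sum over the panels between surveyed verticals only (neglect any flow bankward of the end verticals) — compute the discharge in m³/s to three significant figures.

0.678 m³/s

Panel 1-2: Δb = 0.54 m, d̄ = (0.00+0.12)/2 = 0.06, v̄ = (0.00+0.47)/2 = 0.235 → q = 0.54×0.06×0.235 = 0.007614 m³/s
Panel 2-3: Δb = 4.5 m, d̄ = (0.12+0.22)/2 = 0.17, v̄ = (0.47+0.75)/2 = 0.61 → q = 4.5×0.17×0.61 = 0.4667 m³/s
Panel 3-4: Δb = 1.04 m, d̄ = (0.22+0.19)/2 = 0.205, v̄ = (0.75+0.73)/2 = 0.74 → q = 1.04×0.205×0.74 = 0.1578 m³/s
Panel 4-5: Δb = 1.33 m, d̄ = (0.19+0.00)/2 = 0.095, v̄ = (0.73+0.00)/2 = 0.365 → q = 1.33×0.095×0.365 = 0.04612 m³/s
Q = Σ q = 0.6781 m³/s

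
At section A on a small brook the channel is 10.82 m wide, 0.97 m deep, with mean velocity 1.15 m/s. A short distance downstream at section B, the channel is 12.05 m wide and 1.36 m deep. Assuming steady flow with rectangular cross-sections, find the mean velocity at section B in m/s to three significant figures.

0.736 m/s

Q = A₁V₁ = (10.82×0.97) × 1.15 = 12.07 m³/s
A₂ = 12.05 × 1.36 = 16.39 m²
V₂ = Q/A₂ = 12.07/16.39 = 0.7365 m/s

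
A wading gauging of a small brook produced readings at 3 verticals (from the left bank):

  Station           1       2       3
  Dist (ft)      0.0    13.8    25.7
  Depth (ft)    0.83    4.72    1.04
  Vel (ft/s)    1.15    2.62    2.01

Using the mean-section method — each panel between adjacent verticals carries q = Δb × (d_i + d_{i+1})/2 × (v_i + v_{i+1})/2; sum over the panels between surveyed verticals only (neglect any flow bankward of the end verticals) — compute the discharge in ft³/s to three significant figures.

Panel 1-2: Δb = 13.8 ft, d̄ = (0.83+4.72)/2 = 2.775, v̄ = (1.15+2.62)/2 = 1.885 → q = 13.8×2.775×1.885 = 72.19 ft³/s
Panel 2-3: Δb = 11.9 ft, d̄ = (4.72+1.04)/2 = 2.88, v̄ = (2.62+2.01)/2 = 2.315 → q = 11.9×2.88×2.315 = 79.34 ft³/s
Q = Σ q = 151.5 ft³/s

152 ft³/s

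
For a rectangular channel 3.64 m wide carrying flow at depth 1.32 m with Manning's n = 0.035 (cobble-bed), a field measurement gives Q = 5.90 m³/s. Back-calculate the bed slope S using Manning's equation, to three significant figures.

A = b·y = 3.64 × 1.32 = 4.805 m²
P = b + 2y = 3.64 + 2×1.32 = 6.280 m
R = A/P = 4.805/6.280 = 0.7651 m
S = (Q·n / (1·A·R^(2/3)))² = (5.90×0.035 / (1×4.805×0.8365))² = 0.002640

0.00264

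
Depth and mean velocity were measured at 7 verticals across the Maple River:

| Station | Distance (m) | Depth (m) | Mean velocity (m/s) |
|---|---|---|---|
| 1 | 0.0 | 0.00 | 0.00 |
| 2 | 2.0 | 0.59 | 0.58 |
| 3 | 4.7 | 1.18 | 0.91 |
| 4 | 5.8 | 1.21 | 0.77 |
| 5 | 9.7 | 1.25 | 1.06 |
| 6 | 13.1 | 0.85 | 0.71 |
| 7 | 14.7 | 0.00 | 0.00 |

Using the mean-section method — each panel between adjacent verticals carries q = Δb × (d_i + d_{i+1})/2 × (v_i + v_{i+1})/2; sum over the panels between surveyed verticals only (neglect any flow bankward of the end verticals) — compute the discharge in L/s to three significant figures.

Panel 1-2: Δb = 2 m, d̄ = (0.00+0.59)/2 = 0.295, v̄ = (0.00+0.58)/2 = 0.29 → q = 2×0.295×0.29 = 0.1711 m³/s
Panel 2-3: Δb = 2.7 m, d̄ = (0.59+1.18)/2 = 0.885, v̄ = (0.58+0.91)/2 = 0.745 → q = 2.7×0.885×0.745 = 1.780 m³/s
Panel 3-4: Δb = 1.1 m, d̄ = (1.18+1.21)/2 = 1.195, v̄ = (0.91+0.77)/2 = 0.84 → q = 1.1×1.195×0.84 = 1.104 m³/s
Panel 4-5: Δb = 3.9 m, d̄ = (1.21+1.25)/2 = 1.23, v̄ = (0.77+1.06)/2 = 0.915 → q = 3.9×1.23×0.915 = 4.389 m³/s
Panel 5-6: Δb = 3.4 m, d̄ = (1.25+0.85)/2 = 1.05, v̄ = (1.06+0.71)/2 = 0.885 → q = 3.4×1.05×0.885 = 3.159 m³/s
Panel 6-7: Δb = 1.6 m, d̄ = (0.85+0.00)/2 = 0.425, v̄ = (0.71+0.00)/2 = 0.355 → q = 1.6×0.425×0.355 = 0.2414 m³/s
Q = Σ q = 10.85 m³/s
= 10.85 × 1000 = 10850 L/s

10800 L/s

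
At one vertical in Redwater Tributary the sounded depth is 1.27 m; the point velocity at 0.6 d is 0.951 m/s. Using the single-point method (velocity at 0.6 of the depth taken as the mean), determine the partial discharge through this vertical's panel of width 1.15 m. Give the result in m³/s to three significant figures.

v̄ = v₀.₆ = 0.951 m/s
q = v̄ × d × w = 0.9510 × 1.27 × 1.15 = 1.389 m³/s

1.39 m³/s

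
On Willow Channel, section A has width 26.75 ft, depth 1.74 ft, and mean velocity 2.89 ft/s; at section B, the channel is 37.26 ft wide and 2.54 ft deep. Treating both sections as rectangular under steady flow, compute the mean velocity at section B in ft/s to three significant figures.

1.42 ft/s

Q = A₁V₁ = (26.75×1.74) × 2.89 = 134.5 ft³/s
A₂ = 37.26 × 2.54 = 94.64 ft²
V₂ = Q/A₂ = 134.5/94.64 = 1.421 ft/s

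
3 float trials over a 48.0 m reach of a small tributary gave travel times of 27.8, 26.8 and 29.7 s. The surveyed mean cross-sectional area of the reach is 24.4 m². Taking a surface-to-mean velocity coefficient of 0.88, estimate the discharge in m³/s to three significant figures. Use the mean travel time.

t̄ = (27.8 + 26.8 + 29.7) / 3 = 28.1 s
v_surface = L / t̄ = 48.0 / 28.1 = 1.708 m/s
v_mean = 0.88 × 1.708 = 1.503 m/s
Q = A × v_mean = 24.4 × 1.503 = 36.68 m³/s

36.7 m³/s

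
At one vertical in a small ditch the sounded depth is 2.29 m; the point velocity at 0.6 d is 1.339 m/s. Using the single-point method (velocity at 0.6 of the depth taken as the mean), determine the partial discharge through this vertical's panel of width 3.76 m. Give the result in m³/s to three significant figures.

v̄ = v₀.₆ = 1.339 m/s
q = v̄ × d × w = 1.339 × 2.29 × 3.76 = 11.53 m³/s

11.5 m³/s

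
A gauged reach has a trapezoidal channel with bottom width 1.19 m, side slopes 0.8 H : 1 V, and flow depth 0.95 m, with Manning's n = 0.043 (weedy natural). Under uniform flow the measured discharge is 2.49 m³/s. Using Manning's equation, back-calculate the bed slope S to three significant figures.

A = (b + z·y)·y = (1.19 + 0.8×0.95)×0.95 = 1.853 m²
P = b + 2y√(1+z²) = 1.19 + 2×0.95×√(1+0.8²) = 3.623 m
R = A/P = 1.853/3.623 = 0.5113 m
S = (Q·n / (1·A·R^(2/3)))² = (2.49×0.043 / (1×1.853×0.6394))² = 0.008171

0.00817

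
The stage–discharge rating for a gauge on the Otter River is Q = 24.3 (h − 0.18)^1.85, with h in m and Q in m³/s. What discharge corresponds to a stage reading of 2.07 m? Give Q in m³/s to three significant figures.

78.9 m³/s

Q = 24.3 × (2.07 − 0.18)^1.85 = 24.3 × 1.89^1.85 = 78.90 m³/s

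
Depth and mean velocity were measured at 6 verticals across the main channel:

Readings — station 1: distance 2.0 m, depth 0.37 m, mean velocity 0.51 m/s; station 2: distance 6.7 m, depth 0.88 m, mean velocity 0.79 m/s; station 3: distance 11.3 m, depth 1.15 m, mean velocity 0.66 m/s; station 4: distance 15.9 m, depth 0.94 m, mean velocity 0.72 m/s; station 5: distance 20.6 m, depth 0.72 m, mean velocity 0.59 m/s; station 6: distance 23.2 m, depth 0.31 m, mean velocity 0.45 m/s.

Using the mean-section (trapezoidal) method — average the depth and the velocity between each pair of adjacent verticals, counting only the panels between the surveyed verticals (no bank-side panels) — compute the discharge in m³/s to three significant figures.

Panel 1-2: Δb = 4.7 m, d̄ = (0.37+0.88)/2 = 0.625, v̄ = (0.51+0.79)/2 = 0.65 → q = 4.7×0.625×0.65 = 1.909 m³/s
Panel 2-3: Δb = 4.6 m, d̄ = (0.88+1.15)/2 = 1.015, v̄ = (0.79+0.66)/2 = 0.725 → q = 4.6×1.015×0.725 = 3.385 m³/s
Panel 3-4: Δb = 4.6 m, d̄ = (1.15+0.94)/2 = 1.045, v̄ = (0.66+0.72)/2 = 0.69 → q = 4.6×1.045×0.69 = 3.317 m³/s
Panel 4-5: Δb = 4.7 m, d̄ = (0.94+0.72)/2 = 0.83, v̄ = (0.72+0.59)/2 = 0.655 → q = 4.7×0.83×0.655 = 2.555 m³/s
Panel 5-6: Δb = 2.6 m, d̄ = (0.72+0.31)/2 = 0.515, v̄ = (0.59+0.45)/2 = 0.52 → q = 2.6×0.515×0.52 = 0.6963 m³/s
Q = Σ q = 11.86 m³/s

11.9 m³/s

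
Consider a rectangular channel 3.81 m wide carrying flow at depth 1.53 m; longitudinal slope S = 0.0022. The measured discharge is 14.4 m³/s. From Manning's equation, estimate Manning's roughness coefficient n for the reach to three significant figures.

A = b·y = 3.81 × 1.53 = 5.829 m²
P = b + 2y = 3.81 + 2×1.53 = 6.870 m
R = A/P = 5.829/6.870 = 0.8485 m
n = (1/Q)·A·R^(2/3)·S^(1/2) = (1/14.4) × 5.829 × 0.8963 × 0.04690 = 0.01702

0.0170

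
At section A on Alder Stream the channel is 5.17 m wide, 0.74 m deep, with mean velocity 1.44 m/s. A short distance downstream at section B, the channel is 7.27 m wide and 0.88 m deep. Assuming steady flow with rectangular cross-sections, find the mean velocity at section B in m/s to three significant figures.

Q = A₁V₁ = (5.17×0.74) × 1.44 = 5.509 m³/s
A₂ = 7.27 × 0.88 = 6.398 m²
V₂ = Q/A₂ = 5.509/6.398 = 0.8611 m/s

0.861 m/s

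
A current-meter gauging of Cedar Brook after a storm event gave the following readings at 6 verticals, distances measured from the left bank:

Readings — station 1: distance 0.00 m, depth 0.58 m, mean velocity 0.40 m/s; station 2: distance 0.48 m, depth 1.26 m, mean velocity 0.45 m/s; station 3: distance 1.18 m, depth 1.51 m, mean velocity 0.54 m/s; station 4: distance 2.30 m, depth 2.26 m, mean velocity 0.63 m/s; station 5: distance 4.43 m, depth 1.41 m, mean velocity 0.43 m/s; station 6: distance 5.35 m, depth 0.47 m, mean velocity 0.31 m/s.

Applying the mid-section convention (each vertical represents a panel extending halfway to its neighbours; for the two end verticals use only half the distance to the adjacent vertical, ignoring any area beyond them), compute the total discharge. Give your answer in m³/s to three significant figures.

4.44 m³/s

w_1 = (0.48 − 0.00)/2 = 0.24 m; q_1 = 0.40 × 0.58 × 0.24 = 0.05568 m³/s
w_2 = (1.18 − 0.00)/2 = 0.59 m; q_2 = 0.45 × 1.26 × 0.59 = 0.3345 m³/s
w_3 = (2.30 − 0.48)/2 = 0.91 m; q_3 = 0.54 × 1.51 × 0.91 = 0.7420 m³/s
w_4 = (4.43 − 1.18)/2 = 1.625 m; q_4 = 0.63 × 2.26 × 1.625 = 2.314 m³/s
w_5 = (5.35 − 2.30)/2 = 1.525 m; q_5 = 0.43 × 1.41 × 1.525 = 0.9246 m³/s
w_6 = (5.35 − 4.43)/2 = 0.46 m; q_6 = 0.31 × 0.47 × 0.46 = 0.06702 m³/s
Q = Σ qᵢ = 4.438 m³/s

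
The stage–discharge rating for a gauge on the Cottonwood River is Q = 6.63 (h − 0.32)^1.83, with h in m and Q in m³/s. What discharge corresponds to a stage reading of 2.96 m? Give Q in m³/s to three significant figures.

Q = 6.63 × (2.96 − 0.32)^1.83 = 6.63 × 2.64^1.83 = 39.18 m³/s

39.2 m³/s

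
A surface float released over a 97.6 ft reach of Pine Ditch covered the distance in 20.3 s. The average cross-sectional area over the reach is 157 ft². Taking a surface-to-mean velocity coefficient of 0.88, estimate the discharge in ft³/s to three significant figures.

664 ft³/s

v_surface = L / t̄ = 97.6 / 20.3 = 4.808 ft/s
v_mean = 0.88 × 4.808 = 4.231 ft/s
Q = A × v_mean = 157 × 4.231 = 664.3 ft³/s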